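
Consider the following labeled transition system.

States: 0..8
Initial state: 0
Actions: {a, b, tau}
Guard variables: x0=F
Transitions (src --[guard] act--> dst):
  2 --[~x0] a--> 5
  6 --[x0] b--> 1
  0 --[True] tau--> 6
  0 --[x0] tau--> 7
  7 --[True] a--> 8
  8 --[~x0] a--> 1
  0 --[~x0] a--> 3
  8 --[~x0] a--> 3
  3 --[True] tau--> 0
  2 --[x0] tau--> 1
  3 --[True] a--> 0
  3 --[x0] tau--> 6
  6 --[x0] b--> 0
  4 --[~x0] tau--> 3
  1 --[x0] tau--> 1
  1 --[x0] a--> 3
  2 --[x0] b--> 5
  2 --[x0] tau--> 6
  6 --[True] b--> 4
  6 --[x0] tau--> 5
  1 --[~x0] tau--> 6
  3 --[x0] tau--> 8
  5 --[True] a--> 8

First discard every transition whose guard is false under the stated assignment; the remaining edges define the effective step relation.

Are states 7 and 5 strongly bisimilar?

Bisimulation quotient by refinement:
  P[0] = {{0,1,2,3,4,5,6,7,8}}
  P[1] = {{0,3},{1,4},{2,5,7,8},{6}}
  P[2] = {{0},{1},{2,5,7},{3},{4},{6},{8}}
  P[3] = {{0},{1},{2},{3},{4},{5,7},{6},{8}}
stable after 4 split(s): 8 block(s)
[7]={5,7}  [5]={5,7}

Answer: BISIMILAR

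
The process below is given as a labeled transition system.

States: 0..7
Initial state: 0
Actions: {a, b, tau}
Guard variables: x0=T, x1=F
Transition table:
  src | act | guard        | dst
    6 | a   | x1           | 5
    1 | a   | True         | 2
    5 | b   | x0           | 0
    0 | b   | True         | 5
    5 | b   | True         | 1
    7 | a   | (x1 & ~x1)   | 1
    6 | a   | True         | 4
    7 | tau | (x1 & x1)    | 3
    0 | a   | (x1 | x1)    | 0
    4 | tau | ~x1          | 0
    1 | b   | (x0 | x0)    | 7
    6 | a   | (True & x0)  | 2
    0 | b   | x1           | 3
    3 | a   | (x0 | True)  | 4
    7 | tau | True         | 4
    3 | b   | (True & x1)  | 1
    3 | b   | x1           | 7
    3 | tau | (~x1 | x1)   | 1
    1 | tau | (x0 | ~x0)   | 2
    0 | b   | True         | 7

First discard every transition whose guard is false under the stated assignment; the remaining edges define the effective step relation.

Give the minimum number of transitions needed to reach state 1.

Answer: 2

Trace:
Layered search for 1:
  depth 0: {0}
  depth 1: {5,7}
  depth 2: {1,4}
first hit 1 at d=2 via b·b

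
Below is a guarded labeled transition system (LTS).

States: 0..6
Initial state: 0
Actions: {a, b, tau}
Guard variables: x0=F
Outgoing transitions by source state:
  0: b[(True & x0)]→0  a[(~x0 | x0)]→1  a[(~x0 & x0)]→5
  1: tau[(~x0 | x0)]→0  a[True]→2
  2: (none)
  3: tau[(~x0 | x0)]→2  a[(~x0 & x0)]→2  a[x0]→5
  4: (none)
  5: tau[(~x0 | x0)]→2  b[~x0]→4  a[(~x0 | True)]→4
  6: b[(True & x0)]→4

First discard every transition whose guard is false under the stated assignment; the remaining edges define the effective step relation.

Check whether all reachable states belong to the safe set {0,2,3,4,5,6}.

Safe = {0,2,3,4,5,6}
R = {0,1,2}
  0: ✓
  1: ✗ unsafe
  2: ✓
counterexample path to 1: a

Answer: INVARIANT VIOLATED at state 1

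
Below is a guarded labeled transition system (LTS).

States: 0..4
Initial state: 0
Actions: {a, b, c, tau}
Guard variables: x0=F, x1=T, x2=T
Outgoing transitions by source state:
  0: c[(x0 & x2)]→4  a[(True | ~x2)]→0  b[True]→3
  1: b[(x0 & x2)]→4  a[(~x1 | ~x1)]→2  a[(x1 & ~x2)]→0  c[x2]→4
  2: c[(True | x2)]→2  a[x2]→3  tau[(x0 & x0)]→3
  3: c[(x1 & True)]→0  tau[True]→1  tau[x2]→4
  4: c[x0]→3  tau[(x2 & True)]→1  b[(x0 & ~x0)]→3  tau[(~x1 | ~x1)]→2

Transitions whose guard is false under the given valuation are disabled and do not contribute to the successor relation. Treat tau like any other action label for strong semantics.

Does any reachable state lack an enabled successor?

R = {0,1,3,4}
  0: a→0  b→3  [2 out]
  1: c→4  [1 out]
  3: c→0  tau→1  tau→4  [3 out]
  4: tau→1  [1 out]

Answer: DEADLOCK-FREE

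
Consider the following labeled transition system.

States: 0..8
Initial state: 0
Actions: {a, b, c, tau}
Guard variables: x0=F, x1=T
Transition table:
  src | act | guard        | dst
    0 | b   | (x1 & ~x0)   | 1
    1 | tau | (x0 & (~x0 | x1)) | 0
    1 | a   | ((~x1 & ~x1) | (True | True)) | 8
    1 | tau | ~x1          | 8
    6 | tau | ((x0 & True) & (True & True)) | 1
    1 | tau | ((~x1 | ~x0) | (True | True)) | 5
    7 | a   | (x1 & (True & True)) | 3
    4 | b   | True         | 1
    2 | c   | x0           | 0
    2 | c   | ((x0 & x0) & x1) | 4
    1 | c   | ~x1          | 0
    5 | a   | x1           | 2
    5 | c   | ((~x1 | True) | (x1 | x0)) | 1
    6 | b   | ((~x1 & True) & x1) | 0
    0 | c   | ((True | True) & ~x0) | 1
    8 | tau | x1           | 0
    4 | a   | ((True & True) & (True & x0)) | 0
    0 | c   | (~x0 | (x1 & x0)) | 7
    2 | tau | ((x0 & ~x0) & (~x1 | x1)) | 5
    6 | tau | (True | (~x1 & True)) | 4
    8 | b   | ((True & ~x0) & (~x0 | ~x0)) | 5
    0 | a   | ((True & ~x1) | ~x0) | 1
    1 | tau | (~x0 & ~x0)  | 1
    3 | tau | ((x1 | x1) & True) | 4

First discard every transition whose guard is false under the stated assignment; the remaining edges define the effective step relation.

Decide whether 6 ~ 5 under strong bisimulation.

Answer: NOT BISIMILAR

Working:
Bisimulation quotient by refinement:
  round 0: {{0,1,2,3,4,5,6,7,8}}
  round 1: {{0},{1},{2},{3,6},{4},{5},{7},{8}}
stable after 2 split(s): 8 block(s)
class of 6: {3,6}; class of 5: {5}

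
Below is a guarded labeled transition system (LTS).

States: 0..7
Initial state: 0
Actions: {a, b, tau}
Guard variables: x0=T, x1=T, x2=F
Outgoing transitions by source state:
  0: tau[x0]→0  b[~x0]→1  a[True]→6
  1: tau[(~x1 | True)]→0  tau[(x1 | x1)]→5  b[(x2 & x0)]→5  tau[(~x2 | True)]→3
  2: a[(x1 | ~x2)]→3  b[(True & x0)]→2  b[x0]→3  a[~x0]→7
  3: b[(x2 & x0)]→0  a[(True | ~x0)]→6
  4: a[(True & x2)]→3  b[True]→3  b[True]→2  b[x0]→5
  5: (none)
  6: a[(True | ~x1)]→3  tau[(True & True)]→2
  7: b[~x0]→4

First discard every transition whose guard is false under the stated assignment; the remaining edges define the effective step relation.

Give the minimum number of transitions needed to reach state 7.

BFS to 7:
  L0 = {0}
  L1 = {6}
  L2 = {2,3}
7 never appears.

Answer: UNREACHABLE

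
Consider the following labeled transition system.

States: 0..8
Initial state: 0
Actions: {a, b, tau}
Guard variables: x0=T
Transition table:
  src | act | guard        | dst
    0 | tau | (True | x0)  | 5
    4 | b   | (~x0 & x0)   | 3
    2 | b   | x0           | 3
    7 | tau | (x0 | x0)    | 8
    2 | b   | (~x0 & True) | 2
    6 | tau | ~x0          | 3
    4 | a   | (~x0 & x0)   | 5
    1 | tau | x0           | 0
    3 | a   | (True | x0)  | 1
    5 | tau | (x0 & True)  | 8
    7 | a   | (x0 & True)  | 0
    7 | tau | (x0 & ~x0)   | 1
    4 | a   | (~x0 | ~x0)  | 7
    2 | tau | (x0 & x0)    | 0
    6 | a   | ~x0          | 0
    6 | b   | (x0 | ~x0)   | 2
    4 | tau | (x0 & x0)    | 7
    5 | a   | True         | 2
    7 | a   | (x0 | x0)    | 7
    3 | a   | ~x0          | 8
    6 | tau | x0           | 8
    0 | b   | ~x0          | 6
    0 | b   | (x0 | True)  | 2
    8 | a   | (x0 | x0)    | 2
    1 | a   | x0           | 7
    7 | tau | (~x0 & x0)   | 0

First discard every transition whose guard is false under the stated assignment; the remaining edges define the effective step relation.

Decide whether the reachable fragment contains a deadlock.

Answer: DEADLOCK-FREE

Analysis:
Reach set: {0,1,2,3,5,7,8}
  0: b→2  tau→5  [2 exit(s)]
  1: a→7  tau→0  [2 exit(s)]
  2: b→3  tau→0  [2 exit(s)]
  3: a→1  [1 exit(s)]
  5: a→2  tau→8  [2 exit(s)]
  7: a→0  a→7  tau→8  [3 exit(s)]
  8: a→2  [1 exit(s)]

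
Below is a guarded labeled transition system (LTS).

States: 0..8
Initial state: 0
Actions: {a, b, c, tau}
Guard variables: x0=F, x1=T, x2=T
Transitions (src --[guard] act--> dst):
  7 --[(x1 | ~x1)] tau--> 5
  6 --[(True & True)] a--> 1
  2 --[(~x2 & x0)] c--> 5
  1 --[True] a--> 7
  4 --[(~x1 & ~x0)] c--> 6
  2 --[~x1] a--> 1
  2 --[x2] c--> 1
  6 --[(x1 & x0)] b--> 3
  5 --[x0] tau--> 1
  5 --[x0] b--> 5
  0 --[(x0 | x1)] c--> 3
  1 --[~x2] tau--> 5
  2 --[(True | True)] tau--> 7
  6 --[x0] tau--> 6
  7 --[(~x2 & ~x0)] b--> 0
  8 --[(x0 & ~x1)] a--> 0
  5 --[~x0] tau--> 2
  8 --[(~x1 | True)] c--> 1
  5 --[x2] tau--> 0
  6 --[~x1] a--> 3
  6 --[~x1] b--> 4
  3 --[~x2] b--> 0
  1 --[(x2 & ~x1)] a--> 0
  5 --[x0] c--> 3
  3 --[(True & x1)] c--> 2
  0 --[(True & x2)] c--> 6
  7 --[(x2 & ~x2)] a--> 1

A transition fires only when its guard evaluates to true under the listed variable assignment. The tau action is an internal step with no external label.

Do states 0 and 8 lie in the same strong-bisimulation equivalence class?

Answer: NOT BISIMILAR

Working:
Bisimulation quotient by refinement:
  round 0: {{0,1,2,3,4,5,6,7,8}}
  round 1: {{0,3,8},{1,6},{2},{4},{5,7}}
  round 2: {{0},{1},{2},{3},{4},{5},{6},{7},{8}}
stable after 3 split(s): 9 block(s)
[0]={0}  [8]={8}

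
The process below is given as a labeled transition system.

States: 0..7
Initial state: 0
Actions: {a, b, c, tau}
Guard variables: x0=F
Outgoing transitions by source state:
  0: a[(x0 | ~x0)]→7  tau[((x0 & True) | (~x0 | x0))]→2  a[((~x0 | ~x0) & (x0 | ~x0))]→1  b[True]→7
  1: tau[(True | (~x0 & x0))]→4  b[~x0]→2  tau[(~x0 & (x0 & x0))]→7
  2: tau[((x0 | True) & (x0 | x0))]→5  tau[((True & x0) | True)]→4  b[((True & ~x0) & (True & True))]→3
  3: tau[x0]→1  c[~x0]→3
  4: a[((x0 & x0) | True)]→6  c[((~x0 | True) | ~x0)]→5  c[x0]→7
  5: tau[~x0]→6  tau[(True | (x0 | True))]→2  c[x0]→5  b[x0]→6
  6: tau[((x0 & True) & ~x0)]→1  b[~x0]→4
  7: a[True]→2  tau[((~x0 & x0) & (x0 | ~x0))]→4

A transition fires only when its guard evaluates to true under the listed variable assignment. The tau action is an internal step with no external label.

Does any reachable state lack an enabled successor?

Reach set: {0,1,2,3,4,5,6,7}
  0: a→1  a→7  b→7  tau→2  [deg 4]
  1: b→2  tau→4  [deg 2]
  2: b→3  tau→4  [deg 2]
  3: c→3  [deg 1]
  4: a→6  c→5  [deg 2]
  5: tau→2  tau→6  [deg 2]
  6: b→4  [deg 1]
  7: a→2  [deg 1]

Answer: DEADLOCK-FREE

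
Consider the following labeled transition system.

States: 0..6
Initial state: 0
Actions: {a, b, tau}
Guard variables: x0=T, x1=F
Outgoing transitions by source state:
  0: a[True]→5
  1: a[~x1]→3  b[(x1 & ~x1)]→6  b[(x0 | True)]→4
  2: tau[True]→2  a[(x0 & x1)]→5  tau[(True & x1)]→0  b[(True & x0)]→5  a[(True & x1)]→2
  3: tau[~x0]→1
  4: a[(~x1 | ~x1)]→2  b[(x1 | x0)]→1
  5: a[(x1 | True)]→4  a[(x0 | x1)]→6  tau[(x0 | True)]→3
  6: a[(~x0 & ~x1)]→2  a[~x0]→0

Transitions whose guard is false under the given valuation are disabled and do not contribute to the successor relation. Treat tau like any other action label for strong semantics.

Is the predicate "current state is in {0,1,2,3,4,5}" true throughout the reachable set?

Answer: INVARIANT VIOLATED at state 6

Analysis:
Allowed set {0,1,2,3,4,5}
Reach set: {0,1,2,3,4,5,6}
  0: safe
  1: safe
  2: safe
  3: safe
  4: safe
  5: safe
  6: outside
counterexample path to 6: a·a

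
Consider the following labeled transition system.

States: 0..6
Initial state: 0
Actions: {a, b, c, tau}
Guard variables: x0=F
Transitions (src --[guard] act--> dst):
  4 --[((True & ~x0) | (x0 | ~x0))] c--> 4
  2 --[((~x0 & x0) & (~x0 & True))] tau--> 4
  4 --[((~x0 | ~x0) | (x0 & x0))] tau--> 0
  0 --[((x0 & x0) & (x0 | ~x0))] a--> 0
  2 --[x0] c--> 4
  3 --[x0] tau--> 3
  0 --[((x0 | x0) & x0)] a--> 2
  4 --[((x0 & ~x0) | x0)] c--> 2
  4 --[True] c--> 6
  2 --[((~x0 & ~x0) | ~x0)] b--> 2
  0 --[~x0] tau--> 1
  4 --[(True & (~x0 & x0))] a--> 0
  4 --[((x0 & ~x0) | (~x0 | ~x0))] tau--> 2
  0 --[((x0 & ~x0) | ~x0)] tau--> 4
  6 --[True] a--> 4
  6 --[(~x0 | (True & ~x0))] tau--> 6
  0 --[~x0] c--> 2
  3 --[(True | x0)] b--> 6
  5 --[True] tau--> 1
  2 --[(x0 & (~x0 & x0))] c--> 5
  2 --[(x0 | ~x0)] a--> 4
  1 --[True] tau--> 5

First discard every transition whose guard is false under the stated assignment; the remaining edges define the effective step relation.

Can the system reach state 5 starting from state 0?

Guard filter leaves 14 enabled edge(s).
L0 = {0}
L1 = {1,2,4}  cumulative {0,1,2,4}
L2 = {5,6}  cumulative {0,1,2,4,5,6}
R = {0,1,2,4,5,6}
Path to 5: tau·tau

Answer: REACHABLE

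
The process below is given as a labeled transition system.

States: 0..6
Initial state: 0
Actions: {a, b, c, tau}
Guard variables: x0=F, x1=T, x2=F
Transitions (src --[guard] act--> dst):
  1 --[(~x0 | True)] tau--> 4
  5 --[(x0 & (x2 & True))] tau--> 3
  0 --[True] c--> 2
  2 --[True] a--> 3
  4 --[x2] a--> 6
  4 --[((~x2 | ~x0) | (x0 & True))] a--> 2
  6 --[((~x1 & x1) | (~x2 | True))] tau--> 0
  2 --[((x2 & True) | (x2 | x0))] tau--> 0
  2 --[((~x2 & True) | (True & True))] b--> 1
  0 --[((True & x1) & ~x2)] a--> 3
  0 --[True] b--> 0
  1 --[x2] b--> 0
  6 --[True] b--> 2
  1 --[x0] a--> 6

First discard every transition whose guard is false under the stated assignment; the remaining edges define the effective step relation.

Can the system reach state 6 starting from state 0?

Answer: UNREACHABLE

Analysis:
After dropping false guards: 9 live edges.
L0 = {0}
L1 = {2,3}  cumulative {0,2,3}
L2 = {1}  cumulative {0,1,2,3}
L3 = {4}  cumulative {0,1,2,3,4}
Reach set: {0,1,2,3,4}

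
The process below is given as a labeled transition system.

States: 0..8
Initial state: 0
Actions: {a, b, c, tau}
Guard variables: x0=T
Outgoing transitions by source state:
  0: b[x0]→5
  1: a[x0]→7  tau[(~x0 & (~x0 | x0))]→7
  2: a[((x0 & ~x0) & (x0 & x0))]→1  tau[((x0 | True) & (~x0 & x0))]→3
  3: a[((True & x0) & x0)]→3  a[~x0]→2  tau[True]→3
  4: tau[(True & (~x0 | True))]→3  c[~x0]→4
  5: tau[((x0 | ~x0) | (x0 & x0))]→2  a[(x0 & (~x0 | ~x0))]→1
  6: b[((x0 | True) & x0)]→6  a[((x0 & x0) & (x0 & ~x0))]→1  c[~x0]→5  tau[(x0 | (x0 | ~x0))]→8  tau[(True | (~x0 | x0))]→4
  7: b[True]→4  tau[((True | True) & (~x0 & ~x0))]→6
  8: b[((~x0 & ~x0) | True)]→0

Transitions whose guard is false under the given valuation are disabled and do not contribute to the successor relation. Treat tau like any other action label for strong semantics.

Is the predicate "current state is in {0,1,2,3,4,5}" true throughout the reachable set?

Safe = {0,1,2,3,4,5}
Reachable = {0,2,5}
  0: ok
  2: ok
  5: ok

Answer: INVARIANT HOLDS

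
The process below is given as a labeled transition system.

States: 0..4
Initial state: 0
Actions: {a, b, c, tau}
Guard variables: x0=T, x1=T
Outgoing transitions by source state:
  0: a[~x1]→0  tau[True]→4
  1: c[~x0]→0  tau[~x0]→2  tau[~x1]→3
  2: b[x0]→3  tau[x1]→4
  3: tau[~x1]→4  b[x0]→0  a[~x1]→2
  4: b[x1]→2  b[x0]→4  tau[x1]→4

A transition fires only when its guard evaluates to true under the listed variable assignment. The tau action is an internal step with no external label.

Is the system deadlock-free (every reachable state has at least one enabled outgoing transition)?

Reachable = {0,2,3,4}
  0: tau→4  [1 exit(s)]
  2: b→3  tau→4  [2 exit(s)]
  3: b→0  [1 exit(s)]
  4: b→2  b→4  tau→4  [3 exit(s)]

Answer: DEADLOCK-FREE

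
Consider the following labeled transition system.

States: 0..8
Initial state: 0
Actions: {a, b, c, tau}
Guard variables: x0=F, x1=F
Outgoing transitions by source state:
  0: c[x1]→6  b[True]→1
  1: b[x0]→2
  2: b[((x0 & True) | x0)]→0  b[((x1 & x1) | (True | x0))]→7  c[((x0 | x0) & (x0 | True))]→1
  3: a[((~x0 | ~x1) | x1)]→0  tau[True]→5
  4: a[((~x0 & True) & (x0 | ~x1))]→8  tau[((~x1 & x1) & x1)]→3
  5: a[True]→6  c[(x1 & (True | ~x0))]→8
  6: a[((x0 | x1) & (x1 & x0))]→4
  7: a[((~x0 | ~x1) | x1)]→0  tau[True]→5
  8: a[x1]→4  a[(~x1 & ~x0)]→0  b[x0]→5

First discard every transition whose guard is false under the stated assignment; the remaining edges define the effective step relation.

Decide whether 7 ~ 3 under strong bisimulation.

Compute ~ classes (split until stable):
  round 0: {{0,1,2,3,4,5,6,7,8}}
  round 1: {{0,2},{1,6},{3,7},{4,5,8}}
  round 2: {{0},{1,6},{2},{3,7},{4},{5},{8}}
7 equivalence class(es) (converged in 3)
7∈{3,7}, 3∈{3,7}

Answer: BISIMILAR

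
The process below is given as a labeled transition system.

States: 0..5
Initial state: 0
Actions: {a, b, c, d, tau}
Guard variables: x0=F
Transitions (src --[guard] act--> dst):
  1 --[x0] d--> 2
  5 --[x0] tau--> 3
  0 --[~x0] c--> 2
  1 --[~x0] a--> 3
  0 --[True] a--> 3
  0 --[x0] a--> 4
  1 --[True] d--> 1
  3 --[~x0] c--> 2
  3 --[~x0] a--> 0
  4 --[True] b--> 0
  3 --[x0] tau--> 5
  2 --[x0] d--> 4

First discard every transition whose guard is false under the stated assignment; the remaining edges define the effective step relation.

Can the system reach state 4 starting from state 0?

7 transition(s) survive guard evaluation.
depth 0: {0}
depth 1: {2,3}  cumulative {0,2,3}
R = {0,2,3}

Answer: UNREACHABLE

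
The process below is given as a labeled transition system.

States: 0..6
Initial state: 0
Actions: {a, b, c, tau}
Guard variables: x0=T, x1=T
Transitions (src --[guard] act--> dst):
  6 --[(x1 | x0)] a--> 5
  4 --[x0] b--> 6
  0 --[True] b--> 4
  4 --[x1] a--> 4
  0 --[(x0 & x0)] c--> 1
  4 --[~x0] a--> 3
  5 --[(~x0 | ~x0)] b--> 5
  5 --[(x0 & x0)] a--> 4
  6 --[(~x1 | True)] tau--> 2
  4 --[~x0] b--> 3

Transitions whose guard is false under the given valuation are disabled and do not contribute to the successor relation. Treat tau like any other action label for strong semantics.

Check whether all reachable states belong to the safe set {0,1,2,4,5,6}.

Safe = {0,1,2,4,5,6}
Reach set: {0,1,2,4,5,6}
  0: ✓
  1: ✓
  2: ✓
  4: ✓
  5: ✓
  6: ✓

Answer: INVARIANT HOLDS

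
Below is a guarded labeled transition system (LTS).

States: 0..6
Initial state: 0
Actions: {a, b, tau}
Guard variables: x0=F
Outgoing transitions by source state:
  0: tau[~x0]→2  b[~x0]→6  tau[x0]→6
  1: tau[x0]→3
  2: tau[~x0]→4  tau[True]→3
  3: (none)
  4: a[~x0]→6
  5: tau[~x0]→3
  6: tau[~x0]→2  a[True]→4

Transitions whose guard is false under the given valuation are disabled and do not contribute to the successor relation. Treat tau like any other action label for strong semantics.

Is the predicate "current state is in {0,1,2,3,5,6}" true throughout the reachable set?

Allowed set {0,1,2,3,5,6}
R = {0,2,3,4,6}
  0: safe
  2: safe
  3: safe
  4: VIOLATES
  6: safe
witness against invariant: tau·tau → 4

Answer: INVARIANT VIOLATED at state 4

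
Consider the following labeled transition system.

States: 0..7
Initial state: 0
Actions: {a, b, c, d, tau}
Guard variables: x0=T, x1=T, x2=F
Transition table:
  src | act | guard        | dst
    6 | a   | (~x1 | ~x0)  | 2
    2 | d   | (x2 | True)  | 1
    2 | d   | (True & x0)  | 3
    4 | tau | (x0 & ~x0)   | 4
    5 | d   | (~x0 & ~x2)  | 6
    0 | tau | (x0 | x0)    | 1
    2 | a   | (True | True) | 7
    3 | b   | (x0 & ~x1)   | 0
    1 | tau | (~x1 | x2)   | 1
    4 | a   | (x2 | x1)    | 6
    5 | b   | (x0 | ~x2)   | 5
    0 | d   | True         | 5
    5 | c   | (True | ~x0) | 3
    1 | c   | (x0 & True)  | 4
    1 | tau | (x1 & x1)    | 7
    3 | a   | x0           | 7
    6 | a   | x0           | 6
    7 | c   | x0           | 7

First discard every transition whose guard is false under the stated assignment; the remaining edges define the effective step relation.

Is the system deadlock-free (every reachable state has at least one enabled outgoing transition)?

Answer: DEADLOCK-FREE

Trace:
Reachable = {0,1,3,4,5,6,7}
  0: d→5  tau→1  [2 exit(s)]
  1: c→4  tau→7  [2 exit(s)]
  3: a→7  [1 exit(s)]
  4: a→6  [1 exit(s)]
  5: b→5  c→3  [2 exit(s)]
  6: a→6  [1 exit(s)]
  7: c→7  [1 exit(s)]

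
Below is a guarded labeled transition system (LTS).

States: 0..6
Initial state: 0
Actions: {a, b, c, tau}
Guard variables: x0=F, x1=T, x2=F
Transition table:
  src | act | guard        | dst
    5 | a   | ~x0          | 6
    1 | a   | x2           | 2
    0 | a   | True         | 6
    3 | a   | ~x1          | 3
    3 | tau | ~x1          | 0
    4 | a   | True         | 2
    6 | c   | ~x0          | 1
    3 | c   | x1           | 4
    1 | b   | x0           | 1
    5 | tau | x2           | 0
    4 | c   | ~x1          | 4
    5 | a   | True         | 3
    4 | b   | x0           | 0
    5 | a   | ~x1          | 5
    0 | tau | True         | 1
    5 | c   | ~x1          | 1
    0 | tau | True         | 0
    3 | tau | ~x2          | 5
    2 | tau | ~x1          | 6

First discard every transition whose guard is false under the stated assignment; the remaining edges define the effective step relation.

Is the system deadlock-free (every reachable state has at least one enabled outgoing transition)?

R = {0,1,6}
  0: a→6  tau→0  tau→1  [3 out]
  1: ∅  [STUCK]
  6: c→1  [1 out]
trace reaching 1: tau

Answer: DEADLOCK at state 1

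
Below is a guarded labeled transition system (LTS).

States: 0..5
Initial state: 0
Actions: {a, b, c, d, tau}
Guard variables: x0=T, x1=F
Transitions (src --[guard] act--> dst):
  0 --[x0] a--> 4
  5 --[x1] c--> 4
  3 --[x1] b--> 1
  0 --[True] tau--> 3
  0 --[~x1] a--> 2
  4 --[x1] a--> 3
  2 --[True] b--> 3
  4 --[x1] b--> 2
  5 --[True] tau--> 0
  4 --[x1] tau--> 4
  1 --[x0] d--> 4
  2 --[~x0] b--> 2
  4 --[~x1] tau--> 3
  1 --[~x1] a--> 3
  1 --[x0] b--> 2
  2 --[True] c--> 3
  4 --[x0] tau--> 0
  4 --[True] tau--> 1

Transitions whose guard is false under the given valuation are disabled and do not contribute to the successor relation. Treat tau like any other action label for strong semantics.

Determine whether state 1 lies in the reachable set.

Answer: REACHABLE

Analysis:
After dropping false guards: 12 live edges.
L0 = {0}
L1 = {2,3,4}  total {0,2,3,4}
L2 = {1}  total {0,1,2,3,4}
Reach set: {0,1,2,3,4}
witness 1: a·tau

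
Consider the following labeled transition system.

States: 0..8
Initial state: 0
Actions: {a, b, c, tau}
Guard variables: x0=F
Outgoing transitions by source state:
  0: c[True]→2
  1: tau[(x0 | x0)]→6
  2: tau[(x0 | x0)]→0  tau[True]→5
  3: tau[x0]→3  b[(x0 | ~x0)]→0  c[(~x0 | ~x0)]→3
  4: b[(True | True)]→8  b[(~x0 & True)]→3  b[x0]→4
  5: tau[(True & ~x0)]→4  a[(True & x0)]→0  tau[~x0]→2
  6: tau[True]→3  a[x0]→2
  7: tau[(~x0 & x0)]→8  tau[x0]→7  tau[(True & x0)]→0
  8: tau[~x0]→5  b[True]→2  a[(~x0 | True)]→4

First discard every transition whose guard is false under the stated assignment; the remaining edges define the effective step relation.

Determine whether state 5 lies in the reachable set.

Answer: REACHABLE

Trace:
12 transition(s) survive guard evaluation.
Layer 0: {0}
Layer 1: {2}  cumulative {0,2}
Layer 2: {5}  cumulative {0,2,5}
Layer 3: {4}  cumulative {0,2,4,5}
Layer 4: {3,8}  cumulative {0,2,3,4,5,8}
R = {0,2,3,4,5,8}
Path to 5: c·tau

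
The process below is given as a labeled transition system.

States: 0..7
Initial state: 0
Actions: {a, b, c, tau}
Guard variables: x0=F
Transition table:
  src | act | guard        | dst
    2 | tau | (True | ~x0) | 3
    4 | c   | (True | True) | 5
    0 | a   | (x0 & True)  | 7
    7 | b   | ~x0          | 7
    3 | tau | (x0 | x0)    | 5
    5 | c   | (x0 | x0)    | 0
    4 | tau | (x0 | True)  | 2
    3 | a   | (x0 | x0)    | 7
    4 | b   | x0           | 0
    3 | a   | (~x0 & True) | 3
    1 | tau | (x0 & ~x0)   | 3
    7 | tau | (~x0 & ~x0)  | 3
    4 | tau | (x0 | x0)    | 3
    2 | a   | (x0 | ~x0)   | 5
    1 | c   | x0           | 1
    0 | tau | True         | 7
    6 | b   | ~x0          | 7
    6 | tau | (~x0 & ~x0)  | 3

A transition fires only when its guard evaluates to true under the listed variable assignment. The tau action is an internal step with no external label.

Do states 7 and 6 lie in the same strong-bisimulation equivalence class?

Answer: BISIMILAR

Analysis:
Bisimulation quotient by refinement:
  round 0: {{0,1,2,3,4,5,6,7}}
  round 1: {{0},{1,5},{2},{3},{4},{6,7}}
6 equivalence class(es) (converged in 2)
[7]={6,7}  [6]={6,7}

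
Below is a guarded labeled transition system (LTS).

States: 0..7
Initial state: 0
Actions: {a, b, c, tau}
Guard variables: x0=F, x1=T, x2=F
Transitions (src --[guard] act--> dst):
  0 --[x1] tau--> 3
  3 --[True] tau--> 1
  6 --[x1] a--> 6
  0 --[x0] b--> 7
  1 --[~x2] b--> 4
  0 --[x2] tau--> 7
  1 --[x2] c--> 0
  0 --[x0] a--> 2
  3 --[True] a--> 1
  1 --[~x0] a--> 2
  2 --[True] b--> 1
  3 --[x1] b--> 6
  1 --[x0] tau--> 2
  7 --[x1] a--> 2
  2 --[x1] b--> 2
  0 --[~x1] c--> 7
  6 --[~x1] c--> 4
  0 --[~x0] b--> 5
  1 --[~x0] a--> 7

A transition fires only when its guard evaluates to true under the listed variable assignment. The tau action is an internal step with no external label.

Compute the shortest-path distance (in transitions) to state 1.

BFS to 1:
  depth 0: {0}
  depth 1: {3,5}
  depth 2: {1,6}
1 enters at depth 2; path tau·a

Answer: 2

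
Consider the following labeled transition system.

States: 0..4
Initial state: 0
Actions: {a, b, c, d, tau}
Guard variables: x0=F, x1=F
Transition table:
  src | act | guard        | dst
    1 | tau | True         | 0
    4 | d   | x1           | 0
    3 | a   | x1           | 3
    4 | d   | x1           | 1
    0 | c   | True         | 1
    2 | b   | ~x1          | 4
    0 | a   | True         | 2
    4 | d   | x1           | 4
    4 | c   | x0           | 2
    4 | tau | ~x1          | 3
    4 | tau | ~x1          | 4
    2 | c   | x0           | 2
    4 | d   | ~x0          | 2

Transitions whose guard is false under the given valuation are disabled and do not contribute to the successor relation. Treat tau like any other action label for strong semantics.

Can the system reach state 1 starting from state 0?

Answer: REACHABLE

Trace:
After dropping false guards: 7 live edges.
Layer 0: {0}
Layer 1: {1,2}  total {0,1,2}
Layer 2: {4}  total {0,1,2,4}
Layer 3: {3}  total {0,1,2,3,4}
Reach set: {0,1,2,3,4}
Path to 1: c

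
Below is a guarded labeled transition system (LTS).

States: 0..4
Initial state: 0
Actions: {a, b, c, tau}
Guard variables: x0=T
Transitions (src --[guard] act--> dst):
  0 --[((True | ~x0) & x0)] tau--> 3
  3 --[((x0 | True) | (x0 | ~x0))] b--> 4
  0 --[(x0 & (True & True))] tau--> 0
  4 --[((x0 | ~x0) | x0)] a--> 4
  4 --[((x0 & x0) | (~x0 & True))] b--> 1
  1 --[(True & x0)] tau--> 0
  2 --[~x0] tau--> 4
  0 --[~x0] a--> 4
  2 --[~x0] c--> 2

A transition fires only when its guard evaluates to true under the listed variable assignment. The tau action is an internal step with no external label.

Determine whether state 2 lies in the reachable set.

Answer: UNREACHABLE

Analysis:
6 transition(s) survive guard evaluation.
L0 = {0}
L1 = {3}  now seen {0,3}
L2 = {4}  now seen {0,3,4}
L3 = {1}  now seen {0,1,3,4}
R = {0,1,3,4}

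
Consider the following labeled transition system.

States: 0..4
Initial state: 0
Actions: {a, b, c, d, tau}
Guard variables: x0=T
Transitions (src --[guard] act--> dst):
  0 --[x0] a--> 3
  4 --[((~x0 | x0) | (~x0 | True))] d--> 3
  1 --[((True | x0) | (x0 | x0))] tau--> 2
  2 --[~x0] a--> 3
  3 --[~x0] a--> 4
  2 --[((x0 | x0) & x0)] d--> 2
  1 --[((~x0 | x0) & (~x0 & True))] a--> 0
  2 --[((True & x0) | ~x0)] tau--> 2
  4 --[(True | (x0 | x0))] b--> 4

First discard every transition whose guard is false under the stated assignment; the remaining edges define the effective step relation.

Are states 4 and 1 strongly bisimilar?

Compute ~ classes (split until stable):
  round 0: {{0,1,2,3,4}}
  round 1: {{0},{1},{2},{3},{4}}
5 equivalence class(es) (converged in 2)
class of 4: {4}; class of 1: {1}

Answer: NOT BISIMILAR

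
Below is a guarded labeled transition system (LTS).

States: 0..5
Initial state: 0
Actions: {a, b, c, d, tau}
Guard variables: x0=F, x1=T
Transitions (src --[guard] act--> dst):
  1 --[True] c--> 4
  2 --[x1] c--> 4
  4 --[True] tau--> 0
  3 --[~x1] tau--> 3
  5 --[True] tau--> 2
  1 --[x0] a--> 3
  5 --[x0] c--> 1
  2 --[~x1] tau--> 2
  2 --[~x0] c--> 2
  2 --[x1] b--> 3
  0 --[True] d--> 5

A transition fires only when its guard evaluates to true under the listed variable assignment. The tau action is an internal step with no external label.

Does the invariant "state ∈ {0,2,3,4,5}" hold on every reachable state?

Answer: INVARIANT HOLDS

Trace:
Inv-set: {0,2,3,4,5}
Reachable = {0,2,3,4,5}
  0: ok
  2: ok
  3: ok
  4: ok
  5: ok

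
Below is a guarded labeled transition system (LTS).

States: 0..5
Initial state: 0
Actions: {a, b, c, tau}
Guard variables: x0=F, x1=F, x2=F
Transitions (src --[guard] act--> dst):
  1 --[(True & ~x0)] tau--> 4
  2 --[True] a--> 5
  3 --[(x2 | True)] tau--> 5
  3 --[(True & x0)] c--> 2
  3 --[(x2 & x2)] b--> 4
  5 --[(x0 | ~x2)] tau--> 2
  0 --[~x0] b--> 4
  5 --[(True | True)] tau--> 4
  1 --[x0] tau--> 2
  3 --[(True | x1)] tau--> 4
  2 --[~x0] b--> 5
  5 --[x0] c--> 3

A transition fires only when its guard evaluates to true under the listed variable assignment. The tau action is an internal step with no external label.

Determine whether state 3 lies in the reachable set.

8 transition(s) survive guard evaluation.
Layer 0: {0}
Layer 1: {4}  total {0,4}
Reach set: {0,4}

Answer: UNREACHABLE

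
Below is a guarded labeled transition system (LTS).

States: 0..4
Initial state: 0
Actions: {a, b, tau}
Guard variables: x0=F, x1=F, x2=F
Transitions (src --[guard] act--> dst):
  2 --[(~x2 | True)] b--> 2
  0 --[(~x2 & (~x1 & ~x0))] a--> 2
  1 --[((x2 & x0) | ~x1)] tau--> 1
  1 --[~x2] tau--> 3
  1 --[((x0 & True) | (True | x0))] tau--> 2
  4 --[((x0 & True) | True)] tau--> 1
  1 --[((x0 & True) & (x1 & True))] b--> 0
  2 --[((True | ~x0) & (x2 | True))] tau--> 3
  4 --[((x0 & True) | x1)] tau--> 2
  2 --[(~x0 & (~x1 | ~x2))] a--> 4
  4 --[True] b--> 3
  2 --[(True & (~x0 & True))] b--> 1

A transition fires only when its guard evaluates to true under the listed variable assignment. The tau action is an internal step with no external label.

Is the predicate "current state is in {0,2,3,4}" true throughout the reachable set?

Answer: INVARIANT VIOLATED at state 1

Trace:
Allowed set {0,2,3,4}
Reachable = {0,1,2,3,4}
  0: ✓
  1: ✗ unsafe
  2: ✓
  3: ✓
  4: ✓
counterexample path to 1: a·b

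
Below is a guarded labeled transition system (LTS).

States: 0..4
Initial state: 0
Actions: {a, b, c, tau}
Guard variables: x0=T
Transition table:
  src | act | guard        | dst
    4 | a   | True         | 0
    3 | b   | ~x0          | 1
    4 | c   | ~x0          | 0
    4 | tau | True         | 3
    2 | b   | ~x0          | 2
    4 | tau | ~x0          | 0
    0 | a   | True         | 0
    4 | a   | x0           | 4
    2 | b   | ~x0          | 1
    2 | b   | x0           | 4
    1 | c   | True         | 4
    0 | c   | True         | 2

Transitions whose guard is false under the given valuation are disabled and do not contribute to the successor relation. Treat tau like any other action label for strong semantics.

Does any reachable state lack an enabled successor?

Reach set: {0,2,3,4}
  0: a→0  c→2  [deg 2]
  2: b→4  [deg 1]
  3: ∅  [STUCK]
  4: a→0  a→4  tau→3  [deg 3]
witness 3: c·b·tau

Answer: DEADLOCK at state 3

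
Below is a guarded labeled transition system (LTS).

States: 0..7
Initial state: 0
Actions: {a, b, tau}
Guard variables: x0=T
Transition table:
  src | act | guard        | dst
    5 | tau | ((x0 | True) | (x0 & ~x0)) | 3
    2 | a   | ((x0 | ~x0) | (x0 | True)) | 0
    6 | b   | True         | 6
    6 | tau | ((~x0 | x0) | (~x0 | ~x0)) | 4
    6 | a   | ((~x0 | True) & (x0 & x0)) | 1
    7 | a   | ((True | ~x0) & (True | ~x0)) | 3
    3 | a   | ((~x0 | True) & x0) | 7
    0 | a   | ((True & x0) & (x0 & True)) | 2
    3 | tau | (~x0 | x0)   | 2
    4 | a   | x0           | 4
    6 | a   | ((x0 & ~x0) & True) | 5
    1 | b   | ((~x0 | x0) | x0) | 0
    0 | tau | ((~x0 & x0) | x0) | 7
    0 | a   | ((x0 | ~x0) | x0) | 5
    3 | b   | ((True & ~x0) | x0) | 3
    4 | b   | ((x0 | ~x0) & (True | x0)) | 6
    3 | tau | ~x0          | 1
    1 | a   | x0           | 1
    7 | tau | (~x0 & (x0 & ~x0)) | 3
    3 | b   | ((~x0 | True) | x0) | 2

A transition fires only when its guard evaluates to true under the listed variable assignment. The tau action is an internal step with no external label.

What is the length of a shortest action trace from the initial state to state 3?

Layered search for 3:
  L0 = {0}
  L1 = {2,5,7}
  L2 = {3}
depth(3)=2, e.g. a·tau

Answer: 2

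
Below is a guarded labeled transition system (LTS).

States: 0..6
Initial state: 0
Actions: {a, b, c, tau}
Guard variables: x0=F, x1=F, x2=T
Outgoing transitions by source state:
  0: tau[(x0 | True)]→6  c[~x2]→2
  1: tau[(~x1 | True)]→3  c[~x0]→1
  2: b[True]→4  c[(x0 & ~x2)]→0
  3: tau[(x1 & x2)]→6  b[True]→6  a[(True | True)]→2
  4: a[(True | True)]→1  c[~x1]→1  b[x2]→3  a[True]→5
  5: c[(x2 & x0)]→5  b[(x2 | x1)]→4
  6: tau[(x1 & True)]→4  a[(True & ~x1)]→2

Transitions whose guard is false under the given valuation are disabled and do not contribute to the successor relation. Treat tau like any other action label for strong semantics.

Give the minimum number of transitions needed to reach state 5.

BFS to 5:
  L0 = {0}
  L1 = {6}
  L2 = {2}
  L3 = {4}
  L4 = {1,3,5}
depth(5)=4, e.g. tau·a·b·a

Answer: 4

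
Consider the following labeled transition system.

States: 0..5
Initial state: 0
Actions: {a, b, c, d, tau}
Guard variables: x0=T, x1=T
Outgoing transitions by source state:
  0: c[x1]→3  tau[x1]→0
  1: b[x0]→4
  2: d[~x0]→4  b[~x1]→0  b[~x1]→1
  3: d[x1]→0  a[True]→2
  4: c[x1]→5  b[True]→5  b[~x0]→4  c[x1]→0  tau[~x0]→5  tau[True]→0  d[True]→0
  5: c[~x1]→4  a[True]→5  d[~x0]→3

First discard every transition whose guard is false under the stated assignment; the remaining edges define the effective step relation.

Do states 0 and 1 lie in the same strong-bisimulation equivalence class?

Compute ~ classes (split until stable):
  P[0] = {{0,1,2,3,4,5}}
  P[1] = {{0},{1},{2},{3},{4},{5}}
Fixed point at round 2; 6 class(es).
class of 0: {0}; class of 1: {1}

Answer: NOT BISIMILAR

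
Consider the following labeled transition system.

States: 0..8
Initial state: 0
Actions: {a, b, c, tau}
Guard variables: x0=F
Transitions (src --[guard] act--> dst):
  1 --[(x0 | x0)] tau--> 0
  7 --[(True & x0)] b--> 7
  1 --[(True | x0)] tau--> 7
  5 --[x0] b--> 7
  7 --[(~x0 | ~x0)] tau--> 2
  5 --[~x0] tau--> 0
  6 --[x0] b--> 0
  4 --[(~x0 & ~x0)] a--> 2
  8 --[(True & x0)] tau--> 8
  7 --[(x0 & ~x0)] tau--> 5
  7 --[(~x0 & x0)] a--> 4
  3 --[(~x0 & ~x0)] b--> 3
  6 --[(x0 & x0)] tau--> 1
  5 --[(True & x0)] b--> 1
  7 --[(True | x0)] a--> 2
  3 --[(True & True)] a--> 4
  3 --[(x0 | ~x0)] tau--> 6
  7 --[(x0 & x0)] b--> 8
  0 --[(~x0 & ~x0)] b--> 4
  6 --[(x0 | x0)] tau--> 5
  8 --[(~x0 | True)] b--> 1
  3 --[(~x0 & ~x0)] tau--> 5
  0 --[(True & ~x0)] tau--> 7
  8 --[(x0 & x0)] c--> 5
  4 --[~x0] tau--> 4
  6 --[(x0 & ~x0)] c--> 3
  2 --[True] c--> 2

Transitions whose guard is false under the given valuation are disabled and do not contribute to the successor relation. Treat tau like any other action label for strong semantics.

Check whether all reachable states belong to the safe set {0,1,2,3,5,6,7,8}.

Inv-set: {0,1,2,3,5,6,7,8}
Reach set: {0,2,4,7}
  0: ✓
  2: ✓
  4: VIOLATES
  7: ✓
witness against invariant: b → 4

Answer: INVARIANT VIOLATED at state 4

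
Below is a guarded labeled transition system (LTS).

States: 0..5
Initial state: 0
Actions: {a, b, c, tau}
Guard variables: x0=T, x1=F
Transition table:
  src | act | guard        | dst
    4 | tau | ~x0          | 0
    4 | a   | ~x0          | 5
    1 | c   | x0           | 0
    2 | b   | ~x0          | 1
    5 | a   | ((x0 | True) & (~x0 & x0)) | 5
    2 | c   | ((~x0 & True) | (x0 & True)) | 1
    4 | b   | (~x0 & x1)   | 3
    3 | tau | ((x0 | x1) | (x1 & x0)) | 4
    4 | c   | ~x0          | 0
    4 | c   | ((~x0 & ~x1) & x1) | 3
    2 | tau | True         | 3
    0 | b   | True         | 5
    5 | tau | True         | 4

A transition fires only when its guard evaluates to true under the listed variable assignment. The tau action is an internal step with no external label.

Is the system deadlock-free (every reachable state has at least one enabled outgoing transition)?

Answer: DEADLOCK at state 4

Working:
Reachable = {0,4,5}
  0: b→5  [1 out]
  4: ∅  [no exit]
  5: tau→4  [1 out]
witness 4: b·tau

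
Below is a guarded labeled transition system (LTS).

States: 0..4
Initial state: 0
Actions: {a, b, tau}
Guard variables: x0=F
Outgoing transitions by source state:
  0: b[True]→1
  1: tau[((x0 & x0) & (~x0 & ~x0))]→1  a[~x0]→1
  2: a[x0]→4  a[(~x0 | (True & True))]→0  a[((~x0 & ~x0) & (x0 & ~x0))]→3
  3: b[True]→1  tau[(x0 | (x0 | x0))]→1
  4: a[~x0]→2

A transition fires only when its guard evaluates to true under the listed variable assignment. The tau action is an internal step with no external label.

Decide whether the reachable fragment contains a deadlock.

Answer: DEADLOCK-FREE

Trace:
R = {0,1}
  0: b→1  [1 exit(s)]
  1: a→1  [1 exit(s)]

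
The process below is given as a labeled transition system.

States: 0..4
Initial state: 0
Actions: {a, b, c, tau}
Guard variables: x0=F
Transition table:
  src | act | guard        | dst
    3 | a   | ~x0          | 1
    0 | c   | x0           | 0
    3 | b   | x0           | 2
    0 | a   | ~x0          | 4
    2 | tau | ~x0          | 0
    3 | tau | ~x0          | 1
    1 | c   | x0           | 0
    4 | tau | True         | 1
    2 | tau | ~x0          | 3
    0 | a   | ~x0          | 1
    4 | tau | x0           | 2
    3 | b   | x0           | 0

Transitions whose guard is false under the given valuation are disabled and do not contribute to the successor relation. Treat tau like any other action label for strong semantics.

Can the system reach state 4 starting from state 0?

Guard filter leaves 7 enabled edge(s).
L0 = {0}
L1 = {1,4}  total {0,1,4}
R = {0,1,4}
Path to 4: a

Answer: REACHABLE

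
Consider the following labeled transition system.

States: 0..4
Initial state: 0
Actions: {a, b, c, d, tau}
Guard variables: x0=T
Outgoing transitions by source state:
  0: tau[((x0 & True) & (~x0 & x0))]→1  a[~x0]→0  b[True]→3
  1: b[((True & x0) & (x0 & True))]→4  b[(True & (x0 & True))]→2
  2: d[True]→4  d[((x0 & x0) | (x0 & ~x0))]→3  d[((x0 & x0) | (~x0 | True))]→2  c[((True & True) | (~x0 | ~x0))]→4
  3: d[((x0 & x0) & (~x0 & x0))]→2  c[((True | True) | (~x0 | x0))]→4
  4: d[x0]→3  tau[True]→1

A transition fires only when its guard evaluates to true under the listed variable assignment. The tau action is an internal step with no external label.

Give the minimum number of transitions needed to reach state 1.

Answer: 3

Working:
Layered search for 1:
  L0 = {0}
  L1 = {3}
  L2 = {4}
  L3 = {1}
first hit 1 at d=3 via b·c·tau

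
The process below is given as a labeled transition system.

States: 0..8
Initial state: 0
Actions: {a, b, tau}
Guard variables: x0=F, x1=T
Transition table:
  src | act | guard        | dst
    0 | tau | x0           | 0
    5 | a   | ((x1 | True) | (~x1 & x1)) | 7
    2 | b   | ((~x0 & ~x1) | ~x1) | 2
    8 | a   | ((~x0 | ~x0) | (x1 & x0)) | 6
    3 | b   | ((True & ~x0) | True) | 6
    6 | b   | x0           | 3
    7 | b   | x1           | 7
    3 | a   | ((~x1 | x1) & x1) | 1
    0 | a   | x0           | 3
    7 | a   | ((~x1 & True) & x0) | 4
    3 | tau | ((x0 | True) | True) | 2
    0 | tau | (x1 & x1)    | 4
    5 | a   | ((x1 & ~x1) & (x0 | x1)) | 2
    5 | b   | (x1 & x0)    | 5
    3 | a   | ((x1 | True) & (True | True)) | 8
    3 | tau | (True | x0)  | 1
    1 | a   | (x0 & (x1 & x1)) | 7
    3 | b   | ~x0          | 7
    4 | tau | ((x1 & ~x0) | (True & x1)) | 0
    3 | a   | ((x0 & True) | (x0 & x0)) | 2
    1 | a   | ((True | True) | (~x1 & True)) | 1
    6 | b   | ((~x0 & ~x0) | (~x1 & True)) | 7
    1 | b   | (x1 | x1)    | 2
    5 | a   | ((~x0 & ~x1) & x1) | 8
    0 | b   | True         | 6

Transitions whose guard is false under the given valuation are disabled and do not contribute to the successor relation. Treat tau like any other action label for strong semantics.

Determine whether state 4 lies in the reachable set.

Answer: REACHABLE

Working:
Guard filter leaves 15 enabled edge(s).
Layer 0: {0}
Layer 1: {4,6}  now seen {0,4,6}
Layer 2: {7}  now seen {0,4,6,7}
R = {0,4,6,7}
trace reaching 4: tau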